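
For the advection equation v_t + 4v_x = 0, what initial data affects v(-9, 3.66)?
A single point: x = -23.64. The characteristic through (-9, 3.66) is x - 4t = const, so x = -9 - 4·3.66 = -23.64.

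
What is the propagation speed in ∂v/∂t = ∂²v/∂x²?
Infinite. The heat equation is parabolic, not hyperbolic, so disturbances propagate instantly.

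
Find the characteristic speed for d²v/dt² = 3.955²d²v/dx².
Speed = 3.955. Information travels along characteristics x = x₀ ± 3.955t.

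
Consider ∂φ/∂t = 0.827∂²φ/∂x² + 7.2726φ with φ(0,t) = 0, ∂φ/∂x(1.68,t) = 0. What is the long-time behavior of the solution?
As t → ∞, φ grows unboundedly. Reaction dominates diffusion (r=7.2726 > κπ²/(4L²)≈0.72); solution grows exponentially.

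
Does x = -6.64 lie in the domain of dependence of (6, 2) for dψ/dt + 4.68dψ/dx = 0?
No. Only data at x = -3.36 affects (6, 2). Advection has one-way propagation along characteristics.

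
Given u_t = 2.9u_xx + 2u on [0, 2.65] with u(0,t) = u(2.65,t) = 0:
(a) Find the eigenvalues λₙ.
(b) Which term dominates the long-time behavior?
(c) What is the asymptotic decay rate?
Eigenvalues: λₙ = 2.9n²π²/2.65² - 2.
First three modes:
  n=1: λ₁ = 2.9π²/2.65² - 2 ≈ 2.076
  n=2: λ₂ = 11.6π²/2.65² - 2 ≈ 14.303
  n=3: λ₃ = 26.1π²/2.65² - 2 ≈ 34.682
Since 2.9π²/2.65² ≈ 4.076 > 2, all λₙ > 0.
The n=1 mode decays slowest → dominates as t → ∞.
Asymptotic: u ~ c₁ sin(πx/2.65) e^{-λ₁t} with decay rate λ₁ ≈ 2.076.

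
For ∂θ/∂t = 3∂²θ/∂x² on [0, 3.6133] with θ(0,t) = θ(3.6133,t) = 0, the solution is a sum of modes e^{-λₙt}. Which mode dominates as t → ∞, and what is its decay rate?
Eigenvalues: λₙ = 3n²π²/3.6133².
First three modes:
  n=1: λ₁ = 3π²/3.6133² ≈ 2.268
  n=2: λ₂ = 12π²/3.6133² ≈ 9.071 (4× faster decay)
  n=3: λ₃ = 27π²/3.6133² ≈ 20.411 (9× faster decay)
As t → ∞, higher modes decay exponentially faster. The n=1 mode dominates: θ ~ c₁ sin(πx/3.6133) e^{-λ₁t}.
Decay rate: λ₁ = 3π²/3.6133² ≈ 2.268.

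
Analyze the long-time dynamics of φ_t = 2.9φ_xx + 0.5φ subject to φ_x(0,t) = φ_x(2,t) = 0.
Long-time behavior: φ grows unboundedly. With Neumann BCs the constant mode has diffusion eigenvalue 0, so any r > 0 makes it grow like e^(0.5t); solution grows exponentially.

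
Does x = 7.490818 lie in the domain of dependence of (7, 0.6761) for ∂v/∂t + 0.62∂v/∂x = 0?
No. Only data at x = 6.580818 affects (7, 0.6761). Advection has one-way propagation along characteristics.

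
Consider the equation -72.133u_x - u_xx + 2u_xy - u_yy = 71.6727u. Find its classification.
Rewriting in standard form: -u_xx + 2u_xy - u_yy - 72.133u_x - 71.6727u = 0. Parabolic. (A = -1, B = 2, C = -1 gives B² - 4AC = 0.)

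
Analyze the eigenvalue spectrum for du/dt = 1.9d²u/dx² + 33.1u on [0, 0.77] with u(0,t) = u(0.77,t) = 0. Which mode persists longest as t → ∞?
Eigenvalues: λₙ = 1.9n²π²/0.77² - 33.1.
First three modes:
  n=1: λ₁ = 1.9π²/0.77² - 33.1 ≈ -1.472
  n=2: λ₂ = 7.6π²/0.77² - 33.1 ≈ 93.412
  n=3: λ₃ = 17.1π²/0.77² - 33.1 ≈ 251.552
Since 1.9π²/0.77² ≈ 31.628 < 33.1, λ₁ < 0.
The n=1 mode grows fastest (−λₙ is largest for n=1) → dominates.
Asymptotic: u ~ c₁ sin(πx/0.77) e^{1.472t} (exponential growth at rate −λ₁ ≈ 1.472).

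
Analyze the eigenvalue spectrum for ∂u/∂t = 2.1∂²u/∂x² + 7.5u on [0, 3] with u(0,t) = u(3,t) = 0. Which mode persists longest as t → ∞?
Eigenvalues: λₙ = 2.1n²π²/3² - 7.5.
First three modes:
  n=1: λ₁ = 2.1π²/3² - 7.5 ≈ -5.197
  n=2: λ₂ = 8.4π²/3² - 7.5 ≈ 1.712
  n=3: λ₃ = 18.9π²/3² - 7.5 ≈ 13.226
Since 2.1π²/3² ≈ 2.303 < 7.5, λ₁ < 0.
The n=1 mode grows fastest (−λₙ is largest for n=1) → dominates.
Asymptotic: u ~ c₁ sin(πx/3) e^{5.197t} (exponential growth at rate −λ₁ ≈ 5.197).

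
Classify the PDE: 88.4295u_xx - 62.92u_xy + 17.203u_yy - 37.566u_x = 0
A = 88.4295, B = -62.92, C = 17.203. Discriminant B² - 4AC = -2126.084354. Since -2126.084354 < 0, elliptic.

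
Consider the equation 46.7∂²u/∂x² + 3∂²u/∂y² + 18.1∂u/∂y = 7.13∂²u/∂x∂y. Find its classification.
Rewriting in standard form: 46.7∂²u/∂x² - 7.13∂²u/∂x∂y + 3∂²u/∂y² + 18.1∂u/∂y = 0. Elliptic. (A = 46.7, B = -7.13, C = 3 gives B² - 4AC = -509.5631.)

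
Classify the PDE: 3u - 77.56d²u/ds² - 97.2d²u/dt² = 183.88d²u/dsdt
Rewriting in standard form: -77.56d²u/ds² - 183.88d²u/dsdt - 97.2d²u/dt² + 3u = 0. A = -77.56, B = -183.88, C = -97.2. Discriminant B² - 4AC = 3656.5264. Since 3656.5264 > 0, hyperbolic.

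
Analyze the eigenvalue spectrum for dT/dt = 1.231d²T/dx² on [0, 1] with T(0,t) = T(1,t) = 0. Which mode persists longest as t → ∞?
Eigenvalues: λₙ = 1.231n²π².
First three modes:
  n=1: λ₁ = 1.231π² ≈ 12.149
  n=2: λ₂ = 4.924π² ≈ 48.598 (4× faster decay)
  n=3: λ₃ = 11.079π² ≈ 109.345 (9× faster decay)
As t → ∞, higher modes decay exponentially faster. The n=1 mode dominates: T ~ c₁ sin(πx) e^{-λ₁t}.
Decay rate: λ₁ = 1.231π² ≈ 12.149.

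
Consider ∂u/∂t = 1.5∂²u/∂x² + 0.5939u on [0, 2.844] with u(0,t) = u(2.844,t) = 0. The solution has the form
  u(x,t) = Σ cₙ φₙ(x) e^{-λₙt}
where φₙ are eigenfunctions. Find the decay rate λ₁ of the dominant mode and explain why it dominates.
Eigenvalues: λₙ = 1.5n²π²/2.844² - 0.5939.
First three modes:
  n=1: λ₁ = 1.5π²/2.844² - 0.5939 ≈ 1.236
  n=2: λ₂ = 6π²/2.844² - 0.5939 ≈ 6.727
  n=3: λ₃ = 13.5π²/2.844² - 0.5939 ≈ 15.879
Since 1.5π²/2.844² ≈ 1.83 > 0.5939, all λₙ > 0.
The n=1 mode decays slowest → dominates as t → ∞.
Asymptotic: u ~ c₁ sin(πx/2.844) e^{-λ₁t} with decay rate λ₁ ≈ 1.236.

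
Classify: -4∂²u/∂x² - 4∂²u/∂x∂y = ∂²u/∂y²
Rewriting in standard form: -4∂²u/∂x² - 4∂²u/∂x∂y - ∂²u/∂y² = 0. Parabolic (discriminant = 0).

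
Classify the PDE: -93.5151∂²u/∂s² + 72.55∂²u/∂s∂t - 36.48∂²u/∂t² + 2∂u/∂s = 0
A = -93.5151, B = 72.55, C = -36.48. Discriminant B² - 4AC = -8382.220892. Since -8382.220892 < 0, elliptic.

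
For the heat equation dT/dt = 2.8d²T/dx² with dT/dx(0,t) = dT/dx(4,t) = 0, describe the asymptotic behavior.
T → constant (steady state). Heat is conserved (no flux at boundaries); solution approaches the spatial average.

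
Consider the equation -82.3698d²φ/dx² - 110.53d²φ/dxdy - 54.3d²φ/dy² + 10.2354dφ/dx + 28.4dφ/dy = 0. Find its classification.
Elliptic. (A = -82.3698, B = -110.53, C = -54.3 gives B² - 4AC = -5673.83966.)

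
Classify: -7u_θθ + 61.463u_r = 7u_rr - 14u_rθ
Rewriting in standard form: -7u_rr + 14u_rθ - 7u_θθ + 61.463u_r = 0. Parabolic (discriminant = 0).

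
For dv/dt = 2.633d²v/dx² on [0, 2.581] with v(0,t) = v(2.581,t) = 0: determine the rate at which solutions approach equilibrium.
Eigenvalues: λₙ = 2.633n²π²/2.581².
First three modes:
  n=1: λ₁ = 2.633π²/2.581² ≈ 3.901
  n=2: λ₂ = 10.532π²/2.581² ≈ 15.604 (4× faster decay)
  n=3: λ₃ = 23.697π²/2.581² ≈ 35.109 (9× faster decay)
As t → ∞, higher modes decay exponentially faster. The n=1 mode dominates: v ~ c₁ sin(πx/2.581) e^{-λ₁t}.
Decay rate: λ₁ = 2.633π²/2.581² ≈ 3.901.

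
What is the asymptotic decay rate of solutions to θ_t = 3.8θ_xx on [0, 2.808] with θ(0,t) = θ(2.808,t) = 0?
Eigenvalues: λₙ = 3.8n²π²/2.808².
First three modes:
  n=1: λ₁ = 3.8π²/2.808² ≈ 4.757
  n=2: λ₂ = 15.2π²/2.808² ≈ 19.026 (4× faster decay)
  n=3: λ₃ = 34.2π²/2.808² ≈ 42.809 (9× faster decay)
As t → ∞, higher modes decay exponentially faster. The n=1 mode dominates: θ ~ c₁ sin(πx/2.808) e^{-λ₁t}.
Decay rate: λ₁ = 3.8π²/2.808² ≈ 4.757.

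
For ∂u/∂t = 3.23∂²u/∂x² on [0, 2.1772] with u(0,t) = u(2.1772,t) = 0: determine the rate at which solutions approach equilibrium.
Eigenvalues: λₙ = 3.23n²π²/2.1772².
First three modes:
  n=1: λ₁ = 3.23π²/2.1772² ≈ 6.725
  n=2: λ₂ = 12.92π²/2.1772² ≈ 26.901 (4× faster decay)
  n=3: λ₃ = 29.07π²/2.1772² ≈ 60.527 (9× faster decay)
As t → ∞, higher modes decay exponentially faster. The n=1 mode dominates: u ~ c₁ sin(πx/2.1772) e^{-λ₁t}.
Decay rate: λ₁ = 3.23π²/2.1772² ≈ 6.725.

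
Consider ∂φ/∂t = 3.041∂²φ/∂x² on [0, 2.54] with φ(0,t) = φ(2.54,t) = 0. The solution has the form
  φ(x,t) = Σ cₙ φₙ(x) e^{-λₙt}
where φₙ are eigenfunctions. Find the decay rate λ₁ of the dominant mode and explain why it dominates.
Eigenvalues: λₙ = 3.041n²π²/2.54².
First three modes:
  n=1: λ₁ = 3.041π²/2.54² ≈ 4.652
  n=2: λ₂ = 12.164π²/2.54² ≈ 18.608 (4× faster decay)
  n=3: λ₃ = 27.369π²/2.54² ≈ 41.869 (9× faster decay)
As t → ∞, higher modes decay exponentially faster. The n=1 mode dominates: φ ~ c₁ sin(πx/2.54) e^{-λ₁t}.
Decay rate: λ₁ = 3.041π²/2.54² ≈ 4.652.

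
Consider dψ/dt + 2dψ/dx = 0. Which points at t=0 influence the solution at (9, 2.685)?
A single point: x = 3.63. The characteristic through (9, 2.685) is x - 2t = const, so x = 9 - 2·2.685 = 3.63.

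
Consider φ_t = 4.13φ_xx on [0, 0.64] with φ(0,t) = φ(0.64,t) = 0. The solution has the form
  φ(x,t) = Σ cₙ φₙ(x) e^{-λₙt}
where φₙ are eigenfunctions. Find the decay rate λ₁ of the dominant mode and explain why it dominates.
Eigenvalues: λₙ = 4.13n²π²/0.64².
First three modes:
  n=1: λ₁ = 4.13π²/0.64² ≈ 99.515
  n=2: λ₂ = 16.52π²/0.64² ≈ 398.061 (4× faster decay)
  n=3: λ₃ = 37.17π²/0.64² ≈ 895.638 (9× faster decay)
As t → ∞, higher modes decay exponentially faster. The n=1 mode dominates: φ ~ c₁ sin(πx/0.64) e^{-λ₁t}.
Decay rate: λ₁ = 4.13π²/0.64² ≈ 99.515.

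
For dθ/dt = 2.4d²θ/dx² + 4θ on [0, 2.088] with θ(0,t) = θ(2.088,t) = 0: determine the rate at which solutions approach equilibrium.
Eigenvalues: λₙ = 2.4n²π²/2.088² - 4.
First three modes:
  n=1: λ₁ = 2.4π²/2.088² - 4 ≈ 1.433
  n=2: λ₂ = 9.6π²/2.088² - 4 ≈ 17.733
  n=3: λ₃ = 21.6π²/2.088² - 4 ≈ 44.898
Since 2.4π²/2.088² ≈ 5.433 > 4, all λₙ > 0.
The n=1 mode decays slowest → dominates as t → ∞.
Asymptotic: θ ~ c₁ sin(πx/2.088) e^{-λ₁t} with decay rate λ₁ ≈ 1.433.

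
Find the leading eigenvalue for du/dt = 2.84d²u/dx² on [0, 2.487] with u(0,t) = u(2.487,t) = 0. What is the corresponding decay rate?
Eigenvalues: λₙ = 2.84n²π²/2.487².
First three modes:
  n=1: λ₁ = 2.84π²/2.487² ≈ 4.532
  n=2: λ₂ = 11.36π²/2.487² ≈ 18.127 (4× faster decay)
  n=3: λ₃ = 25.56π²/2.487² ≈ 40.786 (9× faster decay)
As t → ∞, higher modes decay exponentially faster. The n=1 mode dominates: u ~ c₁ sin(πx/2.487) e^{-λ₁t}.
Decay rate: λ₁ = 2.84π²/2.487² ≈ 4.532.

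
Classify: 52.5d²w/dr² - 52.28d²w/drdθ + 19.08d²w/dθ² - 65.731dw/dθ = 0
Elliptic (discriminant = -1273.6016).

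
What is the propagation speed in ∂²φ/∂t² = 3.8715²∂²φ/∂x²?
Speed = 3.8715. Information travels along characteristics x = x₀ ± 3.8715t.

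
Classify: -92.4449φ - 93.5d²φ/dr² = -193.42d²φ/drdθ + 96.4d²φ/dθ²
Rewriting in standard form: -93.5d²φ/dr² + 193.42d²φ/drdθ - 96.4d²φ/dθ² - 92.4449φ = 0. Hyperbolic (discriminant = 1357.6964).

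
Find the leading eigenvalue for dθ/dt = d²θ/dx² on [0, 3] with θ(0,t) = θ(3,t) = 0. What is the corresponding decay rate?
Eigenvalues: λₙ = n²π²/3².
First three modes:
  n=1: λ₁ = π²/3² ≈ 1.097
  n=2: λ₂ = 4π²/3² ≈ 4.386 (4× faster decay)
  n=3: λ₃ = 9π²/3² ≈ 9.87 (9× faster decay)
As t → ∞, higher modes decay exponentially faster. The n=1 mode dominates: θ ~ c₁ sin(πx/3) e^{-λ₁t}.
Decay rate: λ₁ = π²/3² ≈ 1.097.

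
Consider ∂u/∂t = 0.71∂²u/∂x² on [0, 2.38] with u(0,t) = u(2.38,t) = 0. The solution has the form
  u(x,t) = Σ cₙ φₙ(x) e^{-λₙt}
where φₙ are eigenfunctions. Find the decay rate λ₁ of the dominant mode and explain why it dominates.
Eigenvalues: λₙ = 0.71n²π²/2.38².
First three modes:
  n=1: λ₁ = 0.71π²/2.38² ≈ 1.237
  n=2: λ₂ = 2.84π²/2.38² ≈ 4.948 (4× faster decay)
  n=3: λ₃ = 6.39π²/2.38² ≈ 11.134 (9× faster decay)
As t → ∞, higher modes decay exponentially faster. The n=1 mode dominates: u ~ c₁ sin(πx/2.38) e^{-λ₁t}.
Decay rate: λ₁ = 0.71π²/2.38² ≈ 1.237.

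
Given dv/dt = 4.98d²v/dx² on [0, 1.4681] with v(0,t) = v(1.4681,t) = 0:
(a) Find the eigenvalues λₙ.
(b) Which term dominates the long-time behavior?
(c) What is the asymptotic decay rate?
Eigenvalues: λₙ = 4.98n²π²/1.4681².
First three modes:
  n=1: λ₁ = 4.98π²/1.4681² ≈ 22.804
  n=2: λ₂ = 19.92π²/1.4681² ≈ 91.217 (4× faster decay)
  n=3: λ₃ = 44.82π²/1.4681² ≈ 205.239 (9× faster decay)
As t → ∞, higher modes decay exponentially faster. The n=1 mode dominates: v ~ c₁ sin(πx/1.4681) e^{-λ₁t}.
Decay rate: λ₁ = 4.98π²/1.4681² ≈ 22.804.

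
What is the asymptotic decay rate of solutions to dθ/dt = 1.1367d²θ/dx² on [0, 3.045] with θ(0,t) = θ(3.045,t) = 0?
Eigenvalues: λₙ = 1.1367n²π²/3.045².
First three modes:
  n=1: λ₁ = 1.1367π²/3.045² ≈ 1.21
  n=2: λ₂ = 4.5468π²/3.045² ≈ 4.84 (4× faster decay)
  n=3: λ₃ = 10.2303π²/3.045² ≈ 10.89 (9× faster decay)
As t → ∞, higher modes decay exponentially faster. The n=1 mode dominates: θ ~ c₁ sin(πx/3.045) e^{-λ₁t}.
Decay rate: λ₁ = 1.1367π²/3.045² ≈ 1.21.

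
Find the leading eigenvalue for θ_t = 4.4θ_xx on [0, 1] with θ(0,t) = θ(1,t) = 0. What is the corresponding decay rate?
Eigenvalues: λₙ = 4.4n²π².
First three modes:
  n=1: λ₁ = 4.4π² ≈ 43.426
  n=2: λ₂ = 17.6π² ≈ 173.705 (4× faster decay)
  n=3: λ₃ = 39.6π² ≈ 390.836 (9× faster decay)
As t → ∞, higher modes decay exponentially faster. The n=1 mode dominates: θ ~ c₁ sin(πx) e^{-λ₁t}.
Decay rate: λ₁ = 4.4π² ≈ 43.426.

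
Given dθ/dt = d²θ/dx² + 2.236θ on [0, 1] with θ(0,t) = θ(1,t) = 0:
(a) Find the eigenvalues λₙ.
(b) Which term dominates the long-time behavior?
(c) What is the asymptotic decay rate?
Eigenvalues: λₙ = n²π²/1² - 2.236.
First three modes:
  n=1: λ₁ = π² - 2.236 ≈ 7.634
  n=2: λ₂ = 4π² - 2.236 ≈ 37.242
  n=3: λ₃ = 9π² - 2.236 ≈ 86.59
Since π² ≈ 9.87 > 2.236, all λₙ > 0.
The n=1 mode decays slowest → dominates as t → ∞.
Asymptotic: θ ~ c₁ sin(πx/1) e^{-λ₁t} with decay rate λ₁ ≈ 7.634.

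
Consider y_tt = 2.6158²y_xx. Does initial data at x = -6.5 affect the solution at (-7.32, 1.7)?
Yes. The domain of dependence is [-11.76686, -2.87314], and -6.5 ∈ [-11.76686, -2.87314].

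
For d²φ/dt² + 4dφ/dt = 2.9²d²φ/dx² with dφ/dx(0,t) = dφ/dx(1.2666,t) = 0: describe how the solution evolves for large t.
φ → constant (steady state). Damping (γ=4) dissipates the nonconstant modes; with Neumann BCs the spatial average obeys M''+γM'=0 and tends to a finite limit.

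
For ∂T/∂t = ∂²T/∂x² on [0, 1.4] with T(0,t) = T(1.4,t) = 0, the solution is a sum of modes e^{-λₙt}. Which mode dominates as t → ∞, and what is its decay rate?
Eigenvalues: λₙ = n²π²/1.4².
First three modes:
  n=1: λ₁ = π²/1.4² ≈ 5.036
  n=2: λ₂ = 4π²/1.4² ≈ 20.142 (4× faster decay)
  n=3: λ₃ = 9π²/1.4² ≈ 45.32 (9× faster decay)
As t → ∞, higher modes decay exponentially faster. The n=1 mode dominates: T ~ c₁ sin(πx/1.4) e^{-λ₁t}.
Decay rate: λ₁ = π²/1.4² ≈ 5.036.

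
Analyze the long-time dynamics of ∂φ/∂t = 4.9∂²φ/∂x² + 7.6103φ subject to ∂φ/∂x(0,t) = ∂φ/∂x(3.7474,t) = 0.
Long-time behavior: φ grows unboundedly. With Neumann BCs the constant mode has diffusion eigenvalue 0, so any r > 0 makes it grow like e^(7.6103t); solution grows exponentially.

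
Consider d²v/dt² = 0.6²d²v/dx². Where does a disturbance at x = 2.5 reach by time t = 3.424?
Domain of influence: [0.4456, 4.5544]. Data at x = 2.5 spreads outward at speed 0.6.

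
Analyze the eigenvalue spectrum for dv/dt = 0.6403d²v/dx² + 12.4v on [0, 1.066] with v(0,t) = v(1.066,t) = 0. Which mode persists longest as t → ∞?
Eigenvalues: λₙ = 0.6403n²π²/1.066² - 12.4.
First three modes:
  n=1: λ₁ = 0.6403π²/1.066² - 12.4 ≈ -6.839
  n=2: λ₂ = 2.5612π²/1.066² - 12.4 ≈ 9.845
  n=3: λ₃ = 5.7627π²/1.066² - 12.4 ≈ 37.651
Since 0.6403π²/1.066² ≈ 5.561 < 12.4, λ₁ < 0.
The n=1 mode grows fastest (−λₙ is largest for n=1) → dominates.
Asymptotic: v ~ c₁ sin(πx/1.066) e^{6.839t} (exponential growth at rate −λ₁ ≈ 6.839).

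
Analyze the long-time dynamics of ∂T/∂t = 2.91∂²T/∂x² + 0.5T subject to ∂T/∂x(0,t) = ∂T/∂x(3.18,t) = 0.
Long-time behavior: T grows unboundedly. With Neumann BCs the constant mode has diffusion eigenvalue 0, so any r > 0 makes it grow like e^(0.5t); solution grows exponentially.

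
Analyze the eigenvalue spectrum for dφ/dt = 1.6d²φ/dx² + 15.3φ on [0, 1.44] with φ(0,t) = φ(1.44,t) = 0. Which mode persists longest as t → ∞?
Eigenvalues: λₙ = 1.6n²π²/1.44² - 15.3.
First three modes:
  n=1: λ₁ = 1.6π²/1.44² - 15.3 ≈ -7.685
  n=2: λ₂ = 6.4π²/1.44² - 15.3 ≈ 15.162
  n=3: λ₃ = 14.4π²/1.44² - 15.3 ≈ 53.239
Since 1.6π²/1.44² ≈ 7.615 < 15.3, λ₁ < 0.
The n=1 mode grows fastest (−λₙ is largest for n=1) → dominates.
Asymptotic: φ ~ c₁ sin(πx/1.44) e^{7.685t} (exponential growth at rate −λ₁ ≈ 7.685).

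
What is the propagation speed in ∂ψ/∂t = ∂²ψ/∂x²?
Infinite. The heat equation is parabolic, not hyperbolic, so disturbances propagate instantly.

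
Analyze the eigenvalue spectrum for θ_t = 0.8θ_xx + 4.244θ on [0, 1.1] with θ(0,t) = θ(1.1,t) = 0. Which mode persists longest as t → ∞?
Eigenvalues: λₙ = 0.8n²π²/1.1² - 4.244.
First three modes:
  n=1: λ₁ = 0.8π²/1.1² - 4.244 ≈ 2.281
  n=2: λ₂ = 3.2π²/1.1² - 4.244 ≈ 21.857
  n=3: λ₃ = 7.2π²/1.1² - 4.244 ≈ 54.484
Since 0.8π²/1.1² ≈ 6.525 > 4.244, all λₙ > 0.
The n=1 mode decays slowest → dominates as t → ∞.
Asymptotic: θ ~ c₁ sin(πx/1.1) e^{-λ₁t} with decay rate λ₁ ≈ 2.281.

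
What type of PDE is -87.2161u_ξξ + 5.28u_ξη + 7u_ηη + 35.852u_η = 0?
With A = -87.2161, B = 5.28, C = 7, the discriminant is 2469.9292. This is a hyperbolic PDE.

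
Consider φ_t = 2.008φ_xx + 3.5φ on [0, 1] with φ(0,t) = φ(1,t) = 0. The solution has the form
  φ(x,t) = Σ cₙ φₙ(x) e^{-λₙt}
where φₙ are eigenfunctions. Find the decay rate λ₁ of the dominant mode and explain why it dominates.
Eigenvalues: λₙ = 2.008n²π²/1² - 3.5.
First three modes:
  n=1: λ₁ = 2.008π² - 3.5 ≈ 16.318
  n=2: λ₂ = 8.032π² - 3.5 ≈ 75.773
  n=3: λ₃ = 18.072π² - 3.5 ≈ 174.863
Since 2.008π² ≈ 19.818 > 3.5, all λₙ > 0.
The n=1 mode decays slowest → dominates as t → ∞.
Asymptotic: φ ~ c₁ sin(πx/1) e^{-λ₁t} with decay rate λ₁ ≈ 16.318.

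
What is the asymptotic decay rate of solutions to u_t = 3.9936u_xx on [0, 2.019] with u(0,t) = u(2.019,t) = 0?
Eigenvalues: λₙ = 3.9936n²π²/2.019².
First three modes:
  n=1: λ₁ = 3.9936π²/2.019² ≈ 9.669
  n=2: λ₂ = 15.9744π²/2.019² ≈ 38.677 (4× faster decay)
  n=3: λ₃ = 35.9424π²/2.019² ≈ 87.023 (9× faster decay)
As t → ∞, higher modes decay exponentially faster. The n=1 mode dominates: u ~ c₁ sin(πx/2.019) e^{-λ₁t}.
Decay rate: λ₁ = 3.9936π²/2.019² ≈ 9.669.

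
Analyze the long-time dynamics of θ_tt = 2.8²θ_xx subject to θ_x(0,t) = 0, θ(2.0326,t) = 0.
Long-time behavior: θ oscillates (no decay). Energy is conserved; the solution oscillates indefinitely as standing waves.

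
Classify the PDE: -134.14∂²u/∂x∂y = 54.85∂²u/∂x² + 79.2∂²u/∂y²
Rewriting in standard form: -54.85∂²u/∂x² - 134.14∂²u/∂x∂y - 79.2∂²u/∂y² = 0. A = -54.85, B = -134.14, C = -79.2. Discriminant B² - 4AC = 617.0596. Since 617.0596 > 0, hyperbolic.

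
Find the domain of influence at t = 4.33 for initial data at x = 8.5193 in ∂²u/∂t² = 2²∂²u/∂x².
Domain of influence: [-0.1407, 17.1793]. Data at x = 8.5193 spreads outward at speed 2.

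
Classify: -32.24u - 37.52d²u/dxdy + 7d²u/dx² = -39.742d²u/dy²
Rewriting in standard form: 7d²u/dx² - 37.52d²u/dxdy + 39.742d²u/dy² - 32.24u = 0. Hyperbolic (discriminant = 294.9744).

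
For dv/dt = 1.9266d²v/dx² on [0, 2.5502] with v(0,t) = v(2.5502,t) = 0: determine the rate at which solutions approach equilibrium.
Eigenvalues: λₙ = 1.9266n²π²/2.5502².
First three modes:
  n=1: λ₁ = 1.9266π²/2.5502² ≈ 2.924
  n=2: λ₂ = 7.7064π²/2.5502² ≈ 11.695 (4× faster decay)
  n=3: λ₃ = 17.3394π²/2.5502² ≈ 26.314 (9× faster decay)
As t → ∞, higher modes decay exponentially faster. The n=1 mode dominates: v ~ c₁ sin(πx/2.5502) e^{-λ₁t}.
Decay rate: λ₁ = 1.9266π²/2.5502² ≈ 2.924.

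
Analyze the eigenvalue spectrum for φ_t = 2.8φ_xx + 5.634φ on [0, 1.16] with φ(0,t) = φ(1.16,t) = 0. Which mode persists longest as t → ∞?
Eigenvalues: λₙ = 2.8n²π²/1.16² - 5.634.
First three modes:
  n=1: λ₁ = 2.8π²/1.16² - 5.634 ≈ 14.903
  n=2: λ₂ = 11.2π²/1.16² - 5.634 ≈ 76.515
  n=3: λ₃ = 25.2π²/1.16² - 5.634 ≈ 179.201
Since 2.8π²/1.16² ≈ 20.537 > 5.634, all λₙ > 0.
The n=1 mode decays slowest → dominates as t → ∞.
Asymptotic: φ ~ c₁ sin(πx/1.16) e^{-λ₁t} with decay rate λ₁ ≈ 14.903.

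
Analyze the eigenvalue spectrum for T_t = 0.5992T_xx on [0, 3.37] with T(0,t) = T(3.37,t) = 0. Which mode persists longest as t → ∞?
Eigenvalues: λₙ = 0.5992n²π²/3.37².
First three modes:
  n=1: λ₁ = 0.5992π²/3.37² ≈ 0.521
  n=2: λ₂ = 2.3968π²/3.37² ≈ 2.083 (4× faster decay)
  n=3: λ₃ = 5.3928π²/3.37² ≈ 4.687 (9× faster decay)
As t → ∞, higher modes decay exponentially faster. The n=1 mode dominates: T ~ c₁ sin(πx/3.37) e^{-λ₁t}.
Decay rate: λ₁ = 0.5992π²/3.37² ≈ 0.521.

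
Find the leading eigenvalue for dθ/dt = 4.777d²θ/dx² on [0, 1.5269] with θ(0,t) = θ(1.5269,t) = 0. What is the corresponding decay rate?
Eigenvalues: λₙ = 4.777n²π²/1.5269².
First three modes:
  n=1: λ₁ = 4.777π²/1.5269² ≈ 20.222
  n=2: λ₂ = 19.108π²/1.5269² ≈ 80.89 (4× faster decay)
  n=3: λ₃ = 42.993π²/1.5269² ≈ 182.002 (9× faster decay)
As t → ∞, higher modes decay exponentially faster. The n=1 mode dominates: θ ~ c₁ sin(πx/1.5269) e^{-λ₁t}.
Decay rate: λ₁ = 4.777π²/1.5269² ≈ 20.222.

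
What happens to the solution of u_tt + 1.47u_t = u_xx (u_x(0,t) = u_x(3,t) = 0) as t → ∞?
u → constant (steady state). Damping (γ=1.47) dissipates the nonconstant modes; with Neumann BCs the spatial average obeys M''+γM'=0 and tends to a finite limit.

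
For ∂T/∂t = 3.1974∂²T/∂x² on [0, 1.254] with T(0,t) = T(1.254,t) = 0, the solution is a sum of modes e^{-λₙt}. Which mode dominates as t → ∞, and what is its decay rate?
Eigenvalues: λₙ = 3.1974n²π²/1.254².
First three modes:
  n=1: λ₁ = 3.1974π²/1.254² ≈ 20.068
  n=2: λ₂ = 12.7896π²/1.254² ≈ 80.272 (4× faster decay)
  n=3: λ₃ = 28.7766π²/1.254² ≈ 180.611 (9× faster decay)
As t → ∞, higher modes decay exponentially faster. The n=1 mode dominates: T ~ c₁ sin(πx/1.254) e^{-λ₁t}.
Decay rate: λ₁ = 3.1974π²/1.254² ≈ 20.068.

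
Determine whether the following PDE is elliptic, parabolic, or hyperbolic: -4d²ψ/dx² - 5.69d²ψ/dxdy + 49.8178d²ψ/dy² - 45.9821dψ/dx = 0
Coefficients: A = -4, B = -5.69, C = 49.8178. B² - 4AC = 829.4609, which is positive, so the equation is hyperbolic.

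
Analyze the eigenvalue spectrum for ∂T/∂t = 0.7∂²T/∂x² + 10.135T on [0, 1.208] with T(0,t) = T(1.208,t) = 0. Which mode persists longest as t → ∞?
Eigenvalues: λₙ = 0.7n²π²/1.208² - 10.135.
First three modes:
  n=1: λ₁ = 0.7π²/1.208² - 10.135 ≈ -5.401
  n=2: λ₂ = 2.8π²/1.208² - 10.135 ≈ 8.803
  n=3: λ₃ = 6.3π²/1.208² - 10.135 ≈ 32.474
Since 0.7π²/1.208² ≈ 4.734 < 10.135, λ₁ < 0.
The n=1 mode grows fastest (−λₙ is largest for n=1) → dominates.
Asymptotic: T ~ c₁ sin(πx/1.208) e^{5.401t} (exponential growth at rate −λ₁ ≈ 5.401).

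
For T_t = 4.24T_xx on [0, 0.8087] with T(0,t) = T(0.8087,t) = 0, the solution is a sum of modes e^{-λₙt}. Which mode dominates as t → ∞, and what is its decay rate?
Eigenvalues: λₙ = 4.24n²π²/0.8087².
First three modes:
  n=1: λ₁ = 4.24π²/0.8087² ≈ 63.987
  n=2: λ₂ = 16.96π²/0.8087² ≈ 255.947 (4× faster decay)
  n=3: λ₃ = 38.16π²/0.8087² ≈ 575.882 (9× faster decay)
As t → ∞, higher modes decay exponentially faster. The n=1 mode dominates: T ~ c₁ sin(πx/0.8087) e^{-λ₁t}.
Decay rate: λ₁ = 4.24π²/0.8087² ≈ 63.987.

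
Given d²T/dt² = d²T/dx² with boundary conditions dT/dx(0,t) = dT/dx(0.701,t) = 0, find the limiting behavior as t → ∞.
T oscillates about a mean that drifts linearly in t (generically unbounded; no decay). There is no damping, so the nonconstant modes persist as standing waves (energy conserved, no decay). But with Neumann conditions at both ends the constant mode has eigenvalue 0: the spatial mean M(t) of T satisfies M'' = 0, so M(t) = M(0) + M'(0)·t. Unless the initial velocity has zero mean (∫T_t(x,0)dx = 0), the solution grows linearly in t (unbounded, though not exponentially); if it does have zero mean, the solution stays bounded and simply oscillates.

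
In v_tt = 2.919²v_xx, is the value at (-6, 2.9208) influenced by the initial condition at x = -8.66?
Yes. The domain of dependence is [-14.5258152, 2.5258152], and -8.66 ∈ [-14.5258152, 2.5258152].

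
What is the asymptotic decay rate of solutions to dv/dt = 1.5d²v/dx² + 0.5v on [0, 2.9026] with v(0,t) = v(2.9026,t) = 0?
Eigenvalues: λₙ = 1.5n²π²/2.9026² - 0.5.
First three modes:
  n=1: λ₁ = 1.5π²/2.9026² - 0.5 ≈ 1.257
  n=2: λ₂ = 6π²/2.9026² - 0.5 ≈ 6.529
  n=3: λ₃ = 13.5π²/2.9026² - 0.5 ≈ 15.315
Since 1.5π²/2.9026² ≈ 1.757 > 0.5, all λₙ > 0.
The n=1 mode decays slowest → dominates as t → ∞.
Asymptotic: v ~ c₁ sin(πx/2.9026) e^{-λ₁t} with decay rate λ₁ ≈ 1.257.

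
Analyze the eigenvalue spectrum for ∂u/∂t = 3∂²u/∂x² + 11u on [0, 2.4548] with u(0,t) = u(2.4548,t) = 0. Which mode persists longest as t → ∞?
Eigenvalues: λₙ = 3n²π²/2.4548² - 11.
First three modes:
  n=1: λ₁ = 3π²/2.4548² - 11 ≈ -6.087
  n=2: λ₂ = 12π²/2.4548² - 11 ≈ 8.654
  n=3: λ₃ = 27π²/2.4548² - 11 ≈ 33.221
Since 3π²/2.4548² ≈ 4.913 < 11, λ₁ < 0.
The n=1 mode grows fastest (−λₙ is largest for n=1) → dominates.
Asymptotic: u ~ c₁ sin(πx/2.4548) e^{6.087t} (exponential growth at rate −λ₁ ≈ 6.087).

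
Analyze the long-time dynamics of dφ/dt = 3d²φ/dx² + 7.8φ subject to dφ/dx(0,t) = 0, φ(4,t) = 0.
Long-time behavior: φ grows unboundedly. Reaction dominates diffusion (r=7.8 > κπ²/(4L²)≈0.46); solution grows exponentially.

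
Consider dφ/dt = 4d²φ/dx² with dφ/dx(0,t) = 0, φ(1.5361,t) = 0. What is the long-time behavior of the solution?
As t → ∞, φ → 0. Heat escapes through the Dirichlet boundary.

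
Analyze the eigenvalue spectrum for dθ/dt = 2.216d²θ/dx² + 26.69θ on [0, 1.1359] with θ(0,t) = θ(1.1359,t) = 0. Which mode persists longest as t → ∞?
Eigenvalues: λₙ = 2.216n²π²/1.1359² - 26.69.
First three modes:
  n=1: λ₁ = 2.216π²/1.1359² - 26.69 ≈ -9.739
  n=2: λ₂ = 8.864π²/1.1359² - 26.69 ≈ 41.113
  n=3: λ₃ = 19.944π²/1.1359² - 26.69 ≈ 125.867
Since 2.216π²/1.1359² ≈ 16.951 < 26.69, λ₁ < 0.
The n=1 mode grows fastest (−λₙ is largest for n=1) → dominates.
Asymptotic: θ ~ c₁ sin(πx/1.1359) e^{9.739t} (exponential growth at rate −λ₁ ≈ 9.739).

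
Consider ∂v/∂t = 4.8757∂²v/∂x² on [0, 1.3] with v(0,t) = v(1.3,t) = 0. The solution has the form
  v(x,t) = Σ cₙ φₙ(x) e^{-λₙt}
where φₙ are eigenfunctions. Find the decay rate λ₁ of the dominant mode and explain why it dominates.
Eigenvalues: λₙ = 4.8757n²π²/1.3².
First three modes:
  n=1: λ₁ = 4.8757π²/1.3² ≈ 28.474
  n=2: λ₂ = 19.5028π²/1.3² ≈ 113.896 (4× faster decay)
  n=3: λ₃ = 43.8813π²/1.3² ≈ 256.267 (9× faster decay)
As t → ∞, higher modes decay exponentially faster. The n=1 mode dominates: v ~ c₁ sin(πx/1.3) e^{-λ₁t}.
Decay rate: λ₁ = 4.8757π²/1.3² ≈ 28.474.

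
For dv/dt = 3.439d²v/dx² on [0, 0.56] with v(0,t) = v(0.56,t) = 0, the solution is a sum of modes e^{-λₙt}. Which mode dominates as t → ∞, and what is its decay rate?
Eigenvalues: λₙ = 3.439n²π²/0.56².
First three modes:
  n=1: λ₁ = 3.439π²/0.56² ≈ 108.232
  n=2: λ₂ = 13.756π²/0.56² ≈ 432.928 (4× faster decay)
  n=3: λ₃ = 30.951π²/0.56² ≈ 974.088 (9× faster decay)
As t → ∞, higher modes decay exponentially faster. The n=1 mode dominates: v ~ c₁ sin(πx/0.56) e^{-λ₁t}.
Decay rate: λ₁ = 3.439π²/0.56² ≈ 108.232.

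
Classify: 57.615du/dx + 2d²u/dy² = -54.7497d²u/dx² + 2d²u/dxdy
Rewriting in standard form: 54.7497d²u/dx² - 2d²u/dxdy + 2d²u/dy² + 57.615du/dx = 0. Elliptic (discriminant = -433.9976).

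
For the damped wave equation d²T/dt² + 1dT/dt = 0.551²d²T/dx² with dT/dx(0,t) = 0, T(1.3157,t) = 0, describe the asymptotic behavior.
T → 0. Damping (γ=1) dissipates energy; oscillations decay exponentially.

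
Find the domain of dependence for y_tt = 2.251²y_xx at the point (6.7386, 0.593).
Domain of dependence: [5.403757, 8.073443]. Signals travel at speed 2.251, so data within |x - 6.7386| ≤ 2.251·0.593 = 1.334843 can reach the point.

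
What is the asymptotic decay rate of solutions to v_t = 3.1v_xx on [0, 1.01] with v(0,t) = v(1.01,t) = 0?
Eigenvalues: λₙ = 3.1n²π²/1.01².
First three modes:
  n=1: λ₁ = 3.1π²/1.01² ≈ 29.993
  n=2: λ₂ = 12.4π²/1.01² ≈ 119.972 (4× faster decay)
  n=3: λ₃ = 27.9π²/1.01² ≈ 269.936 (9× faster decay)
As t → ∞, higher modes decay exponentially faster. The n=1 mode dominates: v ~ c₁ sin(πx/1.01) e^{-λ₁t}.
Decay rate: λ₁ = 3.1π²/1.01² ≈ 29.993.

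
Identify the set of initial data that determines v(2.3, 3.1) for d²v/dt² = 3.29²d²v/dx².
Domain of dependence: [-7.899, 12.499]. Signals travel at speed 3.29, so data within |x - 2.3| ≤ 3.29·3.1 = 10.199 can reach the point.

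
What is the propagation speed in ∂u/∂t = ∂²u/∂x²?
Infinite. The heat equation is parabolic, not hyperbolic, so disturbances propagate instantly.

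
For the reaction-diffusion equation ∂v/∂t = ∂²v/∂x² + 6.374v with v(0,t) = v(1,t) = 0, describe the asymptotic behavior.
v → 0. Diffusion dominates reaction (r=6.374 < κπ²/L²≈9.87); solution decays.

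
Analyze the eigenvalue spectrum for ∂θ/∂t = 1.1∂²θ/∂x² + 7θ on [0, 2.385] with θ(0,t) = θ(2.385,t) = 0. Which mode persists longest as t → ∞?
Eigenvalues: λₙ = 1.1n²π²/2.385² - 7.
First three modes:
  n=1: λ₁ = 1.1π²/2.385² - 7 ≈ -5.091
  n=2: λ₂ = 4.4π²/2.385² - 7 ≈ 0.634
  n=3: λ₃ = 9.9π²/2.385² - 7 ≈ 10.177
Since 1.1π²/2.385² ≈ 1.909 < 7, λ₁ < 0.
The n=1 mode grows fastest (−λₙ is largest for n=1) → dominates.
Asymptotic: θ ~ c₁ sin(πx/2.385) e^{5.091t} (exponential growth at rate −λ₁ ≈ 5.091).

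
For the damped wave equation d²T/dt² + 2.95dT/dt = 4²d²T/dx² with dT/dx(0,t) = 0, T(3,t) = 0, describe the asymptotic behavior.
T → 0. Damping (γ=2.95) dissipates energy; oscillations decay exponentially.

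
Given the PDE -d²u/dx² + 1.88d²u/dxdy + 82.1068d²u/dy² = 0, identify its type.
The second-order coefficients are A = -1, B = 1.88, C = 82.1068. Since B² - 4AC = 331.9616 > 0, this is a hyperbolic PDE.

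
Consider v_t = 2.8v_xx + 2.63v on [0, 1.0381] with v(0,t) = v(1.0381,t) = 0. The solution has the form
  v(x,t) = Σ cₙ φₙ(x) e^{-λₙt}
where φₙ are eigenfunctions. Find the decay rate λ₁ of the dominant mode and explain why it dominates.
Eigenvalues: λₙ = 2.8n²π²/1.0381² - 2.63.
First three modes:
  n=1: λ₁ = 2.8π²/1.0381² - 2.63 ≈ 23.014
  n=2: λ₂ = 11.2π²/1.0381² - 2.63 ≈ 99.944
  n=3: λ₃ = 25.2π²/1.0381² - 2.63 ≈ 228.163
Since 2.8π²/1.0381² ≈ 25.644 > 2.63, all λₙ > 0.
The n=1 mode decays slowest → dominates as t → ∞.
Asymptotic: v ~ c₁ sin(πx/1.0381) e^{-λ₁t} with decay rate λ₁ ≈ 23.014.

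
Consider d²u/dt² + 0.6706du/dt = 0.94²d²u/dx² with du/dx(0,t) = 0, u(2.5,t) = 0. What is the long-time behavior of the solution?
As t → ∞, u → 0. Damping (γ=0.6706) dissipates energy; oscillations decay exponentially.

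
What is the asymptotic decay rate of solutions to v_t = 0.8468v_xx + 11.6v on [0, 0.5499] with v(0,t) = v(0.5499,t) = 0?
Eigenvalues: λₙ = 0.8468n²π²/0.5499² - 11.6.
First three modes:
  n=1: λ₁ = 0.8468π²/0.5499² - 11.6 ≈ 16.038
  n=2: λ₂ = 3.3872π²/0.5499² - 11.6 ≈ 98.954
  n=3: λ₃ = 7.6212π²/0.5499² - 11.6 ≈ 237.146
Since 0.8468π²/0.5499² ≈ 27.638 > 11.6, all λₙ > 0.
The n=1 mode decays slowest → dominates as t → ∞.
Asymptotic: v ~ c₁ sin(πx/0.5499) e^{-λ₁t} with decay rate λ₁ ≈ 16.038.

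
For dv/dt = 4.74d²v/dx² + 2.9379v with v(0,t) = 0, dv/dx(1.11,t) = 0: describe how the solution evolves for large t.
v → 0. Diffusion dominates reaction (r=2.9379 < κπ²/(4L²)≈9.49); solution decays.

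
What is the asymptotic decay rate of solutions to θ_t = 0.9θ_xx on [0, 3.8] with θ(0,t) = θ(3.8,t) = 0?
Eigenvalues: λₙ = 0.9n²π²/3.8².
First three modes:
  n=1: λ₁ = 0.9π²/3.8² ≈ 0.615
  n=2: λ₂ = 3.6π²/3.8² ≈ 2.461 (4× faster decay)
  n=3: λ₃ = 8.1π²/3.8² ≈ 5.536 (9× faster decay)
As t → ∞, higher modes decay exponentially faster. The n=1 mode dominates: θ ~ c₁ sin(πx/3.8) e^{-λ₁t}.
Decay rate: λ₁ = 0.9π²/3.8² ≈ 0.615.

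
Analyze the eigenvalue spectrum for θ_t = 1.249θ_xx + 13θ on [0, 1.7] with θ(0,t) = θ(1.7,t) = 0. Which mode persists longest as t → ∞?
Eigenvalues: λₙ = 1.249n²π²/1.7² - 13.
First three modes:
  n=1: λ₁ = 1.249π²/1.7² - 13 ≈ -8.735
  n=2: λ₂ = 4.996π²/1.7² - 13 ≈ 4.062
  n=3: λ₃ = 11.241π²/1.7² - 13 ≈ 25.389
Since 1.249π²/1.7² ≈ 4.265 < 13, λ₁ < 0.
The n=1 mode grows fastest (−λₙ is largest for n=1) → dominates.
Asymptotic: θ ~ c₁ sin(πx/1.7) e^{8.735t} (exponential growth at rate −λ₁ ≈ 8.735).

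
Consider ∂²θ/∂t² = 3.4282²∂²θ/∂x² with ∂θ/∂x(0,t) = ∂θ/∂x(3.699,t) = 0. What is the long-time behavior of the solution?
As t → ∞, θ oscillates about a mean that drifts linearly in t (generically unbounded; no decay). There is no damping, so the nonconstant modes persist as standing waves (energy conserved, no decay). But with Neumann conditions at both ends the constant mode has eigenvalue 0: the spatial mean M(t) of θ satisfies M'' = 0, so M(t) = M(0) + M'(0)·t. Unless the initial velocity has zero mean (∫θ_t(x,0)dx = 0), the solution grows linearly in t (unbounded, though not exponentially); if it does have zero mean, the solution stays bounded and simply oscillates.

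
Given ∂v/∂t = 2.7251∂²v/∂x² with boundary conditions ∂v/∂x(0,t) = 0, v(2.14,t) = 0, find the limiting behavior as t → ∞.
v → 0. Heat escapes through the Dirichlet boundary.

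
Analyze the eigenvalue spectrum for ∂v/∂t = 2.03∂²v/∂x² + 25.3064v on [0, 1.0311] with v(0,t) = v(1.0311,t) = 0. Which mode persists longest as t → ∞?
Eigenvalues: λₙ = 2.03n²π²/1.0311² - 25.3064.
First three modes:
  n=1: λ₁ = 2.03π²/1.0311² - 25.3064 ≈ -6.461
  n=2: λ₂ = 8.12π²/1.0311² - 25.3064 ≈ 50.073
  n=3: λ₃ = 18.27π²/1.0311² - 25.3064 ≈ 144.298
Since 2.03π²/1.0311² ≈ 18.845 < 25.3064, λ₁ < 0.
The n=1 mode grows fastest (−λₙ is largest for n=1) → dominates.
Asymptotic: v ~ c₁ sin(πx/1.0311) e^{6.461t} (exponential growth at rate −λ₁ ≈ 6.461).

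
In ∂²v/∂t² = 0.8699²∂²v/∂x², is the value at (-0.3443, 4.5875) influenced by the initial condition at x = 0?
Yes. The domain of dependence is [-4.33496625, 3.64636625], and 0 ∈ [-4.33496625, 3.64636625].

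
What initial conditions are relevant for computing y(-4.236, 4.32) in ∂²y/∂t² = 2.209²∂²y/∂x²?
Domain of dependence: [-13.77888, 5.30688]. Signals travel at speed 2.209, so data within |x - -4.236| ≤ 2.209·4.32 = 9.54288 can reach the point.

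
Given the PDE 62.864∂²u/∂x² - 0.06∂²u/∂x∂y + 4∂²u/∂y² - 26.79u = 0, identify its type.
The second-order coefficients are A = 62.864, B = -0.06, C = 4. Since B² - 4AC = -1005.8204 < 0, this is an elliptic PDE.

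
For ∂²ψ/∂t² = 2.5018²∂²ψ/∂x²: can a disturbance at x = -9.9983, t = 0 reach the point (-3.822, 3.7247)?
Yes. The domain of dependence is [-13.14045446, 5.49645446], and -9.9983 ∈ [-13.14045446, 5.49645446].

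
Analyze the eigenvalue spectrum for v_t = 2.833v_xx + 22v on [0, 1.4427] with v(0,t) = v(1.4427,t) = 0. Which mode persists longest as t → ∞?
Eigenvalues: λₙ = 2.833n²π²/1.4427² - 22.
First three modes:
  n=1: λ₁ = 2.833π²/1.4427² - 22 ≈ -8.566
  n=2: λ₂ = 11.332π²/1.4427² - 22 ≈ 31.735
  n=3: λ₃ = 25.497π²/1.4427² - 22 ≈ 98.903
Since 2.833π²/1.4427² ≈ 13.434 < 22, λ₁ < 0.
The n=1 mode grows fastest (−λₙ is largest for n=1) → dominates.
Asymptotic: v ~ c₁ sin(πx/1.4427) e^{8.566t} (exponential growth at rate −λ₁ ≈ 8.566).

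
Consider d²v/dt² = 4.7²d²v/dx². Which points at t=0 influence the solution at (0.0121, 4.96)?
Domain of dependence: [-23.2999, 23.3241]. Signals travel at speed 4.7, so data within |x - 0.0121| ≤ 4.7·4.96 = 23.312 can reach the point.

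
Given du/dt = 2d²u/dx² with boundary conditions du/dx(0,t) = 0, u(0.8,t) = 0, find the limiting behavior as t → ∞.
u → 0. Heat escapes through the Dirichlet boundary.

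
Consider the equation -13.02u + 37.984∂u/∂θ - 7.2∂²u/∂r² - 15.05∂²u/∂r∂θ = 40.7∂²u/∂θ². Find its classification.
Rewriting in standard form: -7.2∂²u/∂r² - 15.05∂²u/∂r∂θ - 40.7∂²u/∂θ² + 37.984∂u/∂θ - 13.02u = 0. Elliptic. (A = -7.2, B = -15.05, C = -40.7 gives B² - 4AC = -945.6575.)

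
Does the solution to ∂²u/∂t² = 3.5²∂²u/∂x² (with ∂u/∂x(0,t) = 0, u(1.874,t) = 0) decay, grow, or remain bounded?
u oscillates (no decay). Energy is conserved; the solution oscillates indefinitely as standing waves.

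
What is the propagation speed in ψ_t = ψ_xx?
Infinite. The heat equation is parabolic, not hyperbolic, so disturbances propagate instantly.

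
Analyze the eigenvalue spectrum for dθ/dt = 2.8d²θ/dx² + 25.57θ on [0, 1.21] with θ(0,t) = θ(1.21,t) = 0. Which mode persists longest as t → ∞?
Eigenvalues: λₙ = 2.8n²π²/1.21² - 25.57.
First three modes:
  n=1: λ₁ = 2.8π²/1.21² - 25.57 ≈ -6.695
  n=2: λ₂ = 11.2π²/1.21² - 25.57 ≈ 49.93
  n=3: λ₃ = 25.2π²/1.21² - 25.57 ≈ 144.305
Since 2.8π²/1.21² ≈ 18.875 < 25.57, λ₁ < 0.
The n=1 mode grows fastest (−λₙ is largest for n=1) → dominates.
Asymptotic: θ ~ c₁ sin(πx/1.21) e^{6.695t} (exponential growth at rate −λ₁ ≈ 6.695).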